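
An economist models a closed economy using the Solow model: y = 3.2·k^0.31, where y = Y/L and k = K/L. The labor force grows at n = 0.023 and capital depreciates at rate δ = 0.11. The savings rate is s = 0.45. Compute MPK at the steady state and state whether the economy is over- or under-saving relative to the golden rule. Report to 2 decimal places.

Capital per worker breaks even when investment replaces (n + δ)·k; here n + δ = 0.133.
Steady-state k*: s·A·k^0.31 = 0.133·k gives k* = (0.45·3.2/0.133)^(1/0.69) ≈ 31.5712.
MPK = 0.31·3.2·31.5712^(-0.69) ≈ 0.0916.
MPK < n+δ = 0.133, so the economy is dynamically inefficient (over-saving).

over-saving; MPK ≈ 0.09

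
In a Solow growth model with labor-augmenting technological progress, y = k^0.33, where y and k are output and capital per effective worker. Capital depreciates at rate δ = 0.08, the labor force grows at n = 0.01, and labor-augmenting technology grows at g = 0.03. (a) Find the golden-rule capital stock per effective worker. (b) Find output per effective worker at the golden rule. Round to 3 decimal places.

(a) k_gold ≈ 4.526; (b) y_gold ≈ 1.646

The effective depreciation rate is n + g + δ = 0.01 + 0.03 + 0.08 = 0.12.
At the golden rule the marginal product of capital equals n+g+δ: 0.33·k^(0.33−1) = 0.12. Solving, k_gold = (0.33/0.12)^(1/0.67) ≈ 4.5261.
y_gold = 4.5261^0.33 ≈ 1.6458.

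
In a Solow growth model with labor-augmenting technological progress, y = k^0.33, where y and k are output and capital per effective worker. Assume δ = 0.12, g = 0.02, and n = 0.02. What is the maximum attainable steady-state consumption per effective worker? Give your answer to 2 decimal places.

c_gold ≈ 0.96

Break-even investment rate: n + g + δ = 0.02 + 0.02 + 0.12 = 0.16.
Maximizing c = f(k) − (n+g+δ)·k gives f'(k) = n+g+δ, i.e. 0.33·k^(0.33−1) = 0.16, so k_gold = (0.33/0.16)^(1/0.67) ≈ 2.9461.
y_gold = 2.9461^0.33 ≈ 1.4284.
c_gold = y_gold − (n+g+δ)·k_gold = 1.4284 − 0.16·2.9461 ≈ 0.9570.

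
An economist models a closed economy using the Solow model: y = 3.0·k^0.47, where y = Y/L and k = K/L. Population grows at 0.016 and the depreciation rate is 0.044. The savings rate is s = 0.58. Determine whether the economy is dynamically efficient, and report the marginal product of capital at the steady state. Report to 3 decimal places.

dynamically inefficient; MPK ≈ 0.049

n + δ = 0.016 + 0.044 = 0.06.
Steady-state k*: s·A·k^0.47 = 0.06·k gives k* = (0.58·3.0/0.06)^(1/0.53) ≈ 574.4358.
MPK = 0.47·3.0·574.4358^(-0.53) ≈ 0.0486.
MPK < n+δ = 0.06, so the economy is dynamically inefficient (over-saving).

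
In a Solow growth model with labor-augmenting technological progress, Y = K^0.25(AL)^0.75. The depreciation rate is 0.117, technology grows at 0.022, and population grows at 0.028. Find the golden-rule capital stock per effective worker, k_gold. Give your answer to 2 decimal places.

k_gold ≈ 1.71

n + g + δ = 0.028 + 0.022 + 0.117 = 0.167.
Golden rule sets MPK = n+g+δ: 0.25·k^(0.25−1) = 0.167, so k_gold = (0.25/0.167)^(1/0.75) ≈ 1.7125.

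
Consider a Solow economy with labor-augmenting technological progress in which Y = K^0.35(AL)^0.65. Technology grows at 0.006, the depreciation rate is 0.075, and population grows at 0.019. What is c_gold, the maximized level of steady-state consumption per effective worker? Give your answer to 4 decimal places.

c_gold ≈ 1.2761

Break-even investment rate: n + g + δ = 0.019 + 0.006 + 0.075 = 0.1.
Maximizing c = f(k) − (n+g+δ)·k gives f'(k) = n+g+δ, i.e. 0.35·k^(0.35−1) = 0.1, so k_gold = (0.35/0.1)^(1/0.65) ≈ 6.8711.
y_gold = 6.8711^0.35 ≈ 1.9632.
c_gold = y_gold − (n+g+δ)·k_gold = 1.9632 − 0.1·6.8711 ≈ 1.2761.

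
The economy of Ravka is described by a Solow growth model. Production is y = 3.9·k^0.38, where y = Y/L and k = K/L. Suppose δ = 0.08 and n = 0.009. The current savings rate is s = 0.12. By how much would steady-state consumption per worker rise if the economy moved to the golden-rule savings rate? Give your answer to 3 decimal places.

Δc ≈ 4.063

n + δ = 0.009 + 0.08 = 0.089.
Current steady state (s = 0.12): k* = (0.12·3.9/0.089)^(1/0.62) ≈ 14.5436, y* = 3.9·14.5436^0.38 ≈ 10.7865, c* = (1−0.12)·10.7865 ≈ 9.4921.
Maximizing c = f(k) − (n+δ)·k gives f'(k) = n+δ, i.e. 0.38·3.9·k^(0.38−1) = 0.089, so k_gold = (0.38·3.9/0.089)^(1/0.62) ≈ 93.3456.
y_gold = 3.9·93.3456^0.38 ≈ 21.8625, c_gold = y_gold − 0.089·k_gold ≈ 13.5548.
Gain: Δc = 13.5548 − 9.4921 ≈ 4.0627.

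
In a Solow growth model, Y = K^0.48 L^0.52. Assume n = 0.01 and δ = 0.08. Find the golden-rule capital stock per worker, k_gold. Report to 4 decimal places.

k_gold ≈ 25.0077

Capital per worker breaks even when investment replaces (n + δ)·k; here n + δ = 0.09.
Maximizing c = f(k) − (n+δ)·k gives f'(k) = n+δ, i.e. 0.48·k^(0.48−1) = 0.09, so k_gold = (0.48/0.09)^(1/0.52) ≈ 25.0077.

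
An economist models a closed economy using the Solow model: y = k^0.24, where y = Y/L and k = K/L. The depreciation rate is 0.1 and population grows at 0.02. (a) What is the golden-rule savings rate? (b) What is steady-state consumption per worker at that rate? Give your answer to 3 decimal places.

(a) s_gold = 0.240; (b) c_gold ≈ 0.946

n + δ = 0.02 + 0.1 = 0.12.
For Cobb-Douglas, s_gold equals capital's share: s_gold = 0.24.
Maximizing c = f(k) − (n+δ)·k gives f'(k) = n+δ, i.e. 0.24·k^(0.24−1) = 0.12, so k_gold = (0.24/0.12)^(1/0.76) ≈ 2.4894.
y_gold = 2.4894^0.24 ≈ 1.2447; c_gold = (1−0.24)·y_gold ≈ 0.9460.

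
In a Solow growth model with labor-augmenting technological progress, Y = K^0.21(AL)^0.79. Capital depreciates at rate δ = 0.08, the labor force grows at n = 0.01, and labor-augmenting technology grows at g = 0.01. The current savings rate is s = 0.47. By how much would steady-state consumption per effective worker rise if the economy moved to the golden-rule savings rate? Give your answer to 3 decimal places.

The effective depreciation rate is n + g + δ = 0.01 + 0.01 + 0.08 = 0.1.
Current steady state (s = 0.47): k* = (0.47/0.1)^(1/0.79) ≈ 7.0918, y* = 7.0918^0.21 ≈ 1.5089, c* = (1−0.47)·1.5089 ≈ 0.7997.
Golden rule sets MPK = n+g+δ: 0.21·k^(0.21−1) = 0.1, so k_gold = (0.21/0.1)^(1/0.79) ≈ 2.5578.
y_gold = 2.5578^0.21 ≈ 1.2180, c_gold = y_gold − 0.1·k_gold ≈ 0.9622.
Gain: Δc = 0.9622 − 0.7997 ≈ 0.1625.

Δc ≈ 0.163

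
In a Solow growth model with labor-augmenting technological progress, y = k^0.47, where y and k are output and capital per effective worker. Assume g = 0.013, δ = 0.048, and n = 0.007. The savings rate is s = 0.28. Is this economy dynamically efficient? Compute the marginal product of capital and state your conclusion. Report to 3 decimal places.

The effective depreciation rate is n + g + δ = 0.007 + 0.013 + 0.048 = 0.068.
Steady-state k*: s·k^0.47 = 0.068·k gives k* = (0.28/0.068)^(1/0.53) ≈ 14.4449.
MPK = 0.47·14.4449^(-0.53) ≈ 0.1141.
MPK > n+g+δ = 0.068, so the economy is dynamically efficient (under-saving).

dynamically efficient; MPK ≈ 0.114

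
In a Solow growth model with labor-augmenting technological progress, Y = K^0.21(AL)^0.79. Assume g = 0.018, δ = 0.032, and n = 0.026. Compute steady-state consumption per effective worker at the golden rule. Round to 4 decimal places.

Break-even investment rate: n + g + δ = 0.026 + 0.018 + 0.032 = 0.076.
Golden rule sets MPK = n+g+δ: 0.21·k^(0.21−1) = 0.076, so k_gold = (0.21/0.076)^(1/0.79) ≈ 3.6203.
y_gold = 3.6203^0.21 ≈ 1.3102.
c_gold = y_gold − (n+g+δ)·k_gold = 1.3102 − 0.076·3.6203 ≈ 1.0351.

c_gold ≈ 1.0351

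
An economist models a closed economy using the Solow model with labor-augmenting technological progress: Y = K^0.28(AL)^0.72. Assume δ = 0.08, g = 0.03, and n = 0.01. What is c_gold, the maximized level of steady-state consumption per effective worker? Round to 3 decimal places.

n + g + δ = 0.01 + 0.03 + 0.08 = 0.12.
Setting f'(k) = n+g+δ gives 0.28·k^(0.28−1) = 0.12, hence k_gold = (0.28/0.12)^(1/0.72) ≈ 3.2440.
y_gold = 3.2440^0.28 ≈ 1.3903.
c_gold = y_gold − (n+g+δ)·k_gold = 1.3903 − 0.12·3.2440 ≈ 1.0010.

c_gold ≈ 1.001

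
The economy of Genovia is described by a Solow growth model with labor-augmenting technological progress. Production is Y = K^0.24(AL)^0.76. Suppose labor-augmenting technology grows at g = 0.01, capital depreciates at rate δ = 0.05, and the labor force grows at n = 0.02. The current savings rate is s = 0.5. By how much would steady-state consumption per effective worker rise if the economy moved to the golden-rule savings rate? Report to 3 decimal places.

Δc ≈ 0.183

n + g + δ = 0.02 + 0.01 + 0.05 = 0.08.
Current steady state (s = 0.5): k* = (0.5/0.08)^(1/0.76) ≈ 11.1483, y* = 11.1483^0.24 ≈ 1.7837, c* = (1−0.5)·1.7837 ≈ 0.8919.
Setting f'(k) = n+g+δ gives 0.24·k^(0.24−1) = 0.08, hence k_gold = (0.24/0.08)^(1/0.76) ≈ 4.2442.
y_gold = 4.2442^0.24 ≈ 1.4147, c_gold = y_gold − 0.08·k_gold ≈ 1.0752.
Gain: Δc = 1.0752 − 0.8919 ≈ 0.1833.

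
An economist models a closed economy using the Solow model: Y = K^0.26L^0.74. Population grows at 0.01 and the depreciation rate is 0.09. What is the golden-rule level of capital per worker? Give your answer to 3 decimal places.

k_gold ≈ 3.637

Break-even investment rate: n + δ = 0.01 + 0.09 = 0.1.
At the golden rule the marginal product of capital equals n+δ: 0.26·k^(0.26−1) = 0.1. Solving, k_gold = (0.26/0.1)^(1/0.74) ≈ 3.6373.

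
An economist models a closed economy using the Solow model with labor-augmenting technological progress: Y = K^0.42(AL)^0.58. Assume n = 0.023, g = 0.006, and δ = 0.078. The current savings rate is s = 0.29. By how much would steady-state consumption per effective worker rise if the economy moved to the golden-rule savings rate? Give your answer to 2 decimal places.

Δc ≈ 0.10

The effective depreciation rate is n + g + δ = 0.023 + 0.006 + 0.078 = 0.107.
Current steady state (s = 0.29): k* = (0.29/0.107)^(1/0.58) ≈ 5.5793, y* = 5.5793^0.42 ≈ 2.0586, c* = (1−0.29)·2.0586 ≈ 1.4616.
Golden rule sets MPK = n+g+δ: 0.42·k^(0.42−1) = 0.107, so k_gold = (0.42/0.107)^(1/0.58) ≈ 10.5659.
y_gold = 10.5659^0.42 ≈ 2.6918, c_gold = y_gold − 0.107·k_gold ≈ 1.5612.
Gain: Δc = 1.5612 − 1.4616 ≈ 0.0997.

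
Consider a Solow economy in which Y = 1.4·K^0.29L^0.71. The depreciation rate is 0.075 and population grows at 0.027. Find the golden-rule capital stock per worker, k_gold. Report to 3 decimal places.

k_gold ≈ 6.998

n + δ = 0.027 + 0.075 = 0.102.
Maximizing c = f(k) − (n+δ)·k gives f'(k) = n+δ, i.e. 0.29·1.4·k^(0.29−1) = 0.102, so k_gold = (0.29·1.4/0.102)^(1/0.71) ≈ 6.9979.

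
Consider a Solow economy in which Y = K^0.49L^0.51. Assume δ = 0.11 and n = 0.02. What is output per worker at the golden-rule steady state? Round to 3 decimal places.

y_gold ≈ 3.578

Capital per worker breaks even when investment replaces (n + δ)·k; here n + δ = 0.13.
Setting f'(k) = n+δ gives 0.49·k^(0.49−1) = 0.13, hence k_gold = (0.49/0.13)^(1/0.51) ≈ 13.4868.
Output: y_gold = k_gold^0.49 = 13.4868^0.49 ≈ 3.5781.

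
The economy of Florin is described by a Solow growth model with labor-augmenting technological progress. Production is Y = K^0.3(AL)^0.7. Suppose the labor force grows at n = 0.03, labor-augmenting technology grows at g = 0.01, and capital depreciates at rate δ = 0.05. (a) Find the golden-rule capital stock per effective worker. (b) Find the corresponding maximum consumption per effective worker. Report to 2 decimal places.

(a) k_gold ≈ 5.58; (b) c_gold ≈ 1.17

n + g + δ = 0.03 + 0.01 + 0.05 = 0.09.
At the golden rule the marginal product of capital equals n+g+δ: 0.3·k^(0.3−1) = 0.09. Solving, k_gold = (0.3/0.09)^(1/0.7) ≈ 5.5843.
y_gold = 5.5843^0.3 ≈ 1.6753; c_gold = y_gold − 0.09·k_gold ≈ 1.1727.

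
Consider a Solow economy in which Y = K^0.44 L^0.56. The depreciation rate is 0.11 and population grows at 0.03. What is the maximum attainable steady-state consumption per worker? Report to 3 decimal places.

The effective depreciation rate is n + δ = 0.03 + 0.11 = 0.14.
Setting f'(k) = n+δ gives 0.44·k^(0.44−1) = 0.14, hence k_gold = (0.44/0.14)^(1/0.56) ≈ 7.7282.
y_gold = 7.7282^0.44 ≈ 2.4590.
c_gold = y_gold − (n+δ)·k_gold = 2.4590 − 0.14·7.7282 ≈ 1.3770.

c_gold ≈ 1.377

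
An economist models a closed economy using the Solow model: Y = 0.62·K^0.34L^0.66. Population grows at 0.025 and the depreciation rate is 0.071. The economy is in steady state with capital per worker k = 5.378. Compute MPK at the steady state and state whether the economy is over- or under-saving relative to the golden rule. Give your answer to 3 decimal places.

n + δ = 0.025 + 0.071 = 0.096.
MPK = 0.34·0.62·k^(0.34−1) = 0.34·0.62·5.378^(-0.66) ≈ 0.0694.
MPK < 0.096, so the economy is dynamically inefficient (over-saving).

over-saving; MPK ≈ 0.069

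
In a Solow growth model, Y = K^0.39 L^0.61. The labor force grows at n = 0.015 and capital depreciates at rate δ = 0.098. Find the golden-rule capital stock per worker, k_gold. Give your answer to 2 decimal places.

Capital per worker breaks even when investment replaces (n + δ)·k; here n + δ = 0.113.
Golden rule sets MPK = n+δ: 0.39·k^(0.39−1) = 0.113, so k_gold = (0.39/0.113)^(1/0.61) ≈ 7.6198.

k_gold ≈ 7.62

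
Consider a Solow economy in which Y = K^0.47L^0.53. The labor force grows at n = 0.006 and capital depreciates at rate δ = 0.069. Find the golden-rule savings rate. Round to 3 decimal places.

s_gold = 0.470

The effective depreciation rate is n + δ = 0.006 + 0.069 = 0.075.
At the golden rule MPK = n+δ, and in any Cobb-Douglas steady state s = (n+δ)·k/y = MPK·k/y = capital's share 0.47.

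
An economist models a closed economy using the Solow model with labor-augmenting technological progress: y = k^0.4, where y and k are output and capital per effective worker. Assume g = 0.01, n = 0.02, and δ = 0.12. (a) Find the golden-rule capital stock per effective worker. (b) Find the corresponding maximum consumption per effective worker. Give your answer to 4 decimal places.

(a) k_gold ≈ 5.1280; (b) c_gold ≈ 1.1538

Break-even investment rate: n + g + δ = 0.02 + 0.01 + 0.12 = 0.15.
Setting f'(k) = n+g+δ gives 0.4·k^(0.4−1) = 0.15, hence k_gold = (0.4/0.15)^(1/0.6) ≈ 5.1280.
y_gold = 5.1280^0.4 ≈ 1.9230; c_gold = y_gold − 0.15·k_gold ≈ 1.1538.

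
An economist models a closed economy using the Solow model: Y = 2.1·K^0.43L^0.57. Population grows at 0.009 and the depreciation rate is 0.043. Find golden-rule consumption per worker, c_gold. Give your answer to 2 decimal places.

c_gold ≈ 10.31

Capital per worker breaks even when investment replaces (n + δ)·k; here n + δ = 0.052.
Setting f'(k) = n+δ gives 0.43·2.1·k^(0.43−1) = 0.052, hence k_gold = (0.43·2.1/0.052)^(1/0.57) ≈ 149.5839.
y_gold = 2.1·149.5839^0.43 ≈ 18.0892.
c_gold = y_gold − (n+δ)·k_gold = 18.0892 − 0.052·149.5839 ≈ 10.3109.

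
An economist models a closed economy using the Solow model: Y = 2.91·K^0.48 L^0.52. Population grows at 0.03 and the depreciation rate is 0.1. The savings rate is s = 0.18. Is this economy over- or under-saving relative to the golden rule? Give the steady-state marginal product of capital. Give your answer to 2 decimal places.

The effective depreciation rate is n + δ = 0.03 + 0.1 = 0.13.
Steady-state k*: s·A·k^0.48 = 0.13·k gives k* = (0.18·2.91/0.13)^(1/0.52) ≈ 14.5844.
MPK = 0.48·2.91·14.5844^(-0.52) ≈ 0.3467.
MPK > n+δ = 0.13, so the economy is dynamically efficient (under-saving).

under-saving; MPK ≈ 0.35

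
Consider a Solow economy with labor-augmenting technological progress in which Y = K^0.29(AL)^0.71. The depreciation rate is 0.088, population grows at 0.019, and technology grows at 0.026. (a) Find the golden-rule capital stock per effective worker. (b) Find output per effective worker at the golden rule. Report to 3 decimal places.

The effective depreciation rate is n + g + δ = 0.019 + 0.026 + 0.088 = 0.133.
Golden rule sets MPK = n+g+δ: 0.29·k^(0.29−1) = 0.133, so k_gold = (0.29/0.133)^(1/0.71) ≈ 2.9980.
y_gold = 2.9980^0.29 ≈ 1.3749.

(a) k_gold ≈ 2.998; (b) y_gold ≈ 1.375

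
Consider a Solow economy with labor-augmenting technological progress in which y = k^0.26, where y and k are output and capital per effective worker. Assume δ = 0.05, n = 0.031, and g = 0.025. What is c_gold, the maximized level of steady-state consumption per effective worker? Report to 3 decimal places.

The effective depreciation rate is n + g + δ = 0.031 + 0.025 + 0.05 = 0.106.
Setting f'(k) = n+g+δ gives 0.26·k^(0.26−1) = 0.106, hence k_gold = (0.26/0.106)^(1/0.74) ≈ 3.3618.
y_gold = 3.3618^0.26 ≈ 1.3706.
c_gold = y_gold − (n+g+δ)·k_gold = 1.3706 − 0.106·3.3618 ≈ 1.0142.

c_gold ≈ 1.014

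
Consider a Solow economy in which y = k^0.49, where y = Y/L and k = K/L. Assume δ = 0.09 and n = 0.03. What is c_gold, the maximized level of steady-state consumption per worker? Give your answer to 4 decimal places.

Capital per worker breaks even when investment replaces (n + δ)·k; here n + δ = 0.12.
Golden rule sets MPK = n+δ: 0.49·k^(0.49−1) = 0.12, so k_gold = (0.49/0.12)^(1/0.51) ≈ 15.7786.
y_gold = 15.7786^0.49 ≈ 3.8641.
c_gold = y_gold − (n+δ)·k_gold = 3.8641 − 0.12·15.7786 ≈ 1.9707.

c_gold ≈ 1.9707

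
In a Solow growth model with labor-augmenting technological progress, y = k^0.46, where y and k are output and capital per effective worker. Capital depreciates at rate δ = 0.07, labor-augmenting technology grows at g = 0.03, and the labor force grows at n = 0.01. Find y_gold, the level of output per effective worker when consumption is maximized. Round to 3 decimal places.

Capital per effective worker breaks even when investment replaces (n + g + δ)·k; here n + g + δ = 0.11.
Golden rule sets MPK = n+g+δ: 0.46·k^(0.46−1) = 0.11, so k_gold = (0.46/0.11)^(1/0.54) ≈ 14.1474.
Output: y_gold = k_gold^0.46 = 14.1474^0.46 ≈ 3.3831.

y_gold ≈ 3.383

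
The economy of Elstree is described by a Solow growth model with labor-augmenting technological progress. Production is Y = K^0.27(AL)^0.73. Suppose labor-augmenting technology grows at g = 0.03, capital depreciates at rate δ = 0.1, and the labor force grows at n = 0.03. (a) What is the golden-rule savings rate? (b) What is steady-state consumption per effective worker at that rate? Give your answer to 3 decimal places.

The effective depreciation rate is n + g + δ = 0.03 + 0.03 + 0.1 = 0.16.
For Cobb-Douglas, s_gold equals capital's share: s_gold = 0.27.
At the golden rule the marginal product of capital equals n+g+δ: 0.27·k^(0.27−1) = 0.16. Solving, k_gold = (0.27/0.16)^(1/0.73) ≈ 2.0478.
y_gold = 2.0478^0.27 ≈ 1.2135; c_gold = (1−0.27)·y_gold ≈ 0.8859.

(a) s_gold = 0.270; (b) c_gold ≈ 0.886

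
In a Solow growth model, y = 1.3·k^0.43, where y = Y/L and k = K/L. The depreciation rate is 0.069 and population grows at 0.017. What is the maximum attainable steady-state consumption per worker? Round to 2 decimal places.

Capital per worker breaks even when investment replaces (n + δ)·k; here n + δ = 0.086.
Maximizing c = f(k) − (n+δ)·k gives f'(k) = n+δ, i.e. 0.43·1.3·k^(0.43−1) = 0.086, so k_gold = (0.43·1.3/0.086)^(1/0.57) ≈ 26.6786.
y_gold = 1.3·26.6786^0.43 ≈ 5.3357.
c_gold = y_gold − (n+δ)·k_gold = 5.3357 − 0.086·26.6786 ≈ 3.0414.

c_gold ≈ 3.04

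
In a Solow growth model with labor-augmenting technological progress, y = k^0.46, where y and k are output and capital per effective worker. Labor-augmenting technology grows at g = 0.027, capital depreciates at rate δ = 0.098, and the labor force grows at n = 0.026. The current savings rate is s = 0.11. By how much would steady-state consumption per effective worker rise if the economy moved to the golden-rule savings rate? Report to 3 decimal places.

Δc ≈ 0.715

Capital per effective worker breaks even when investment replaces (n + g + δ)·k; here n + g + δ = 0.151.
Current steady state (s = 0.11): k* = (0.11/0.151)^(1/0.54) ≈ 0.5562, y* = 0.5562^0.46 ≈ 0.7635, c* = (1−0.11)·0.7635 ≈ 0.6795.
At the golden rule the marginal product of capital equals n+g+δ: 0.46·k^(0.46−1) = 0.151. Solving, k_gold = (0.46/0.151)^(1/0.54) ≈ 7.8685.
y_gold = 7.8685^0.46 ≈ 2.5829, c_gold = y_gold − 0.151·k_gold ≈ 1.3948.
Gain: Δc = 1.3948 − 0.6795 ≈ 0.7153.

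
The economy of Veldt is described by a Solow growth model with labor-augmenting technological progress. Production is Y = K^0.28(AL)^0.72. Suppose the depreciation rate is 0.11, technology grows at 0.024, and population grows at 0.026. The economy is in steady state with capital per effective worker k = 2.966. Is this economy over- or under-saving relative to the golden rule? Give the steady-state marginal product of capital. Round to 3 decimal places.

over-saving; MPK ≈ 0.128

Capital per effective worker breaks even when investment replaces (n + g + δ)·k; here n + g + δ = 0.16.
MPK = 0.28·k^(0.28−1) = 0.28·2.966^(-0.72) ≈ 0.1280.
MPK < 0.16, so the economy is dynamically inefficient (over-saving).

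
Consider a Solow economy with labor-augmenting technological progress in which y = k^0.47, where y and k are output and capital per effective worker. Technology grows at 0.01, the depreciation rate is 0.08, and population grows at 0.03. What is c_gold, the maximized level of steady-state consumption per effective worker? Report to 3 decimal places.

c_gold ≈ 1.779

Break-even investment rate: n + g + δ = 0.03 + 0.01 + 0.08 = 0.12.
Golden rule sets MPK = n+g+δ: 0.47·k^(0.47−1) = 0.12, so k_gold = (0.47/0.12)^(1/0.53) ≈ 13.1435.
y_gold = 13.1435^0.47 ≈ 3.3558.
c_gold = y_gold − (n+g+δ)·k_gold = 3.3558 − 0.12·13.1435 ≈ 1.7786.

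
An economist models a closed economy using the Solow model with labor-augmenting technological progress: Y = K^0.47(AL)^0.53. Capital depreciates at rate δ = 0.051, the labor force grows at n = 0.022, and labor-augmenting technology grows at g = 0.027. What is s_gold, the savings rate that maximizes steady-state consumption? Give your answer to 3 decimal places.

n + g + δ = 0.022 + 0.027 + 0.051 = 0.1.
At the golden rule MPK = n+g+δ, and in any Cobb-Douglas steady state s = (n+g+δ)·k/y = MPK·k/y = capital's share 0.47.

s_gold = 0.470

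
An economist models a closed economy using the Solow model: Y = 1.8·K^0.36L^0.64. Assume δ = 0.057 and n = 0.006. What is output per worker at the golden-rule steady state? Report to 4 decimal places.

The effective depreciation rate is n + δ = 0.006 + 0.057 = 0.063.
At the golden rule the marginal product of capital equals n+δ: 0.36·1.8·k^(0.36−1) = 0.063. Solving, k_gold = (0.36·1.8/0.063)^(1/0.64) ≈ 38.1607.
Output: y_gold = 1.8·k_gold^0.36 = 1.8·38.1607^0.36 ≈ 6.6781.

y_gold ≈ 6.6781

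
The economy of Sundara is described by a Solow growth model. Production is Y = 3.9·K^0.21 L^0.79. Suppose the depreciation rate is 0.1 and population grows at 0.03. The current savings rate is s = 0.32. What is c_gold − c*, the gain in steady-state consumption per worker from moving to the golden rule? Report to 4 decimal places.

Capital per worker breaks even when investment replaces (n + δ)·k; here n + δ = 0.13.
Current steady state (s = 0.32): k* = (0.32·3.9/0.13)^(1/0.79) ≈ 17.5138, y* = 3.9·17.5138^0.21 ≈ 7.1150, c* = (1−0.32)·7.1150 ≈ 4.8382.
At the golden rule the marginal product of capital equals n+δ: 0.21·3.9·k^(0.21−1) = 0.13. Solving, k_gold = (0.21·3.9/0.13)^(1/0.79) ≈ 10.2760.
y_gold = 3.9·10.2760^0.21 ≈ 6.3613, c_gold = y_gold − 0.13·k_gold ≈ 5.0254.
Gain: Δc = 5.0254 − 4.8382 ≈ 0.1872.

Δc ≈ 0.1872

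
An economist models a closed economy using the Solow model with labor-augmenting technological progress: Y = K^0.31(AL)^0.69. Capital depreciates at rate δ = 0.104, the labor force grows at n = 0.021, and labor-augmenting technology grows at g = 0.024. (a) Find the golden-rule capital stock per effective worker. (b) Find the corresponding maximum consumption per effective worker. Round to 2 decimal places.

(a) k_gold ≈ 2.89; (b) c_gold ≈ 0.96

n + g + δ = 0.021 + 0.024 + 0.104 = 0.149.
Golden rule sets MPK = n+g+δ: 0.31·k^(0.31−1) = 0.149, so k_gold = (0.31/0.149)^(1/0.69) ≈ 2.8915.
y_gold = 2.8915^0.31 ≈ 1.3898; c_gold = y_gold − 0.149·k_gold ≈ 0.9590.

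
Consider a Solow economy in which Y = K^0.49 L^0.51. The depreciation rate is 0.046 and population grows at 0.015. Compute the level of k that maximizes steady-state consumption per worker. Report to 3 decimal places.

k_gold ≈ 59.463

The effective depreciation rate is n + δ = 0.015 + 0.046 = 0.061.
Setting f'(k) = n+δ gives 0.49·k^(0.49−1) = 0.061, hence k_gold = (0.49/0.061)^(1/0.51) ≈ 59.4631.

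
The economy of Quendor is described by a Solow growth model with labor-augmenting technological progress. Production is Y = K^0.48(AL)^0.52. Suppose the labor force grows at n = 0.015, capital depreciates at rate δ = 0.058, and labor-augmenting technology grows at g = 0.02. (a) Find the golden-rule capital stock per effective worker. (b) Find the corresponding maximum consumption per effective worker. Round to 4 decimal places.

The effective depreciation rate is n + g + δ = 0.015 + 0.02 + 0.058 = 0.093.
Golden rule sets MPK = n+g+δ: 0.48·k^(0.48−1) = 0.093, so k_gold = (0.48/0.093)^(1/0.52) ≈ 23.4795.
y_gold = 23.4795^0.48 ≈ 4.5492; c_gold = y_gold − 0.093·k_gold ≈ 2.3656.

(a) k_gold ≈ 23.4795; (b) c_gold ≈ 2.3656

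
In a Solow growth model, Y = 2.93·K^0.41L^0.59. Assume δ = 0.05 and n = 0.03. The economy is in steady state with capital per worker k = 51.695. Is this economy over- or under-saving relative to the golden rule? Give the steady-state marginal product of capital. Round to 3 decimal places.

The effective depreciation rate is n + δ = 0.03 + 0.05 = 0.08.
MPK = 0.41·2.93·k^(0.41−1) = 0.41·2.93·51.695^(-0.59) ≈ 0.1171.
MPK > 0.08, so the economy is dynamically efficient (under-saving).

under-saving; MPK ≈ 0.117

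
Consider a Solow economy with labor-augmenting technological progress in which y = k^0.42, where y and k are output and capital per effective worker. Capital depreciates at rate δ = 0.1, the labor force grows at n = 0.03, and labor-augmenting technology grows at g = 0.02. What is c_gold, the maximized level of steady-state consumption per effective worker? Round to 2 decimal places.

n + g + δ = 0.03 + 0.02 + 0.1 = 0.15.
Setting f'(k) = n+g+δ gives 0.42·k^(0.42−1) = 0.15, hence k_gold = (0.42/0.15)^(1/0.58) ≈ 5.9015.
y_gold = 5.9015^0.42 ≈ 2.1077.
c_gold = y_gold − (n+g+δ)·k_gold = 2.1077 − 0.15·5.9015 ≈ 1.2225.

c_gold ≈ 1.22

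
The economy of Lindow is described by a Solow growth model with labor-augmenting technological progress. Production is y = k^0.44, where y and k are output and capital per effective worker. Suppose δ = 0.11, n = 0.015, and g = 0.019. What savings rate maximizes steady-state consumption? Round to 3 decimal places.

s_gold = 0.440

Break-even investment rate: n + g + δ = 0.015 + 0.019 + 0.11 = 0.144.
At the golden rule MPK = n+g+δ, and in any Cobb-Douglas steady state s = (n+g+δ)·k/y = MPK·k/y = capital's share 0.44.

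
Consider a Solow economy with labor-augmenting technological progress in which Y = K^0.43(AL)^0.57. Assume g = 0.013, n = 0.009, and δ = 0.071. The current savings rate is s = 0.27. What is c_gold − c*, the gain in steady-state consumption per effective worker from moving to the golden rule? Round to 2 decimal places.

Δc ≈ 0.18

The effective depreciation rate is n + g + δ = 0.009 + 0.013 + 0.071 = 0.093.
Current steady state (s = 0.27): k* = (0.27/0.093)^(1/0.57) ≈ 6.4874, y* = 6.4874^0.43 ≈ 2.2346, c* = (1−0.27)·2.2346 ≈ 1.6312.
At the golden rule the marginal product of capital equals n+g+δ: 0.43·k^(0.43−1) = 0.093. Solving, k_gold = (0.43/0.093)^(1/0.57) ≈ 14.6771.
y_gold = 14.6771^0.43 ≈ 3.1744, c_gold = y_gold − 0.093·k_gold ≈ 1.8094.
Gain: Δc = 1.8094 − 1.6312 ≈ 0.1782.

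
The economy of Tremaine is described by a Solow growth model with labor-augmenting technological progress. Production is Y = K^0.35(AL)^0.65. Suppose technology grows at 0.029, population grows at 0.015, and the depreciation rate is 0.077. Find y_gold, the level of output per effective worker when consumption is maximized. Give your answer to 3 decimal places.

y_gold ≈ 1.772

Break-even investment rate: n + g + δ = 0.015 + 0.029 + 0.077 = 0.121.
Golden rule sets MPK = n+g+δ: 0.35·k^(0.35−1) = 0.121, so k_gold = (0.35/0.121)^(1/0.65) ≈ 5.1247.
Output: y_gold = k_gold^0.35 = 5.1247^0.35 ≈ 1.7717.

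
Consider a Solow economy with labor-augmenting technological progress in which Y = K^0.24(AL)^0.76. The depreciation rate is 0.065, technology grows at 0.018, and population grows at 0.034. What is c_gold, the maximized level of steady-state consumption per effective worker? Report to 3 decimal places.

c_gold ≈ 0.954

n + g + δ = 0.034 + 0.018 + 0.065 = 0.117.
Setting f'(k) = n+g+δ gives 0.24·k^(0.24−1) = 0.117, hence k_gold = (0.24/0.117)^(1/0.76) ≈ 2.5737.
y_gold = 2.5737^0.24 ≈ 1.2547.
c_gold = y_gold − (n+g+δ)·k_gold = 1.2547 − 0.117·2.5737 ≈ 0.9536.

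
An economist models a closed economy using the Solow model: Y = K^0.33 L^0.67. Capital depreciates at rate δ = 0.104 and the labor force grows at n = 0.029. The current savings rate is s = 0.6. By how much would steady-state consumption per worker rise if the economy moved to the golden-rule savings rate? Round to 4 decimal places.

Capital per worker breaks even when investment replaces (n + δ)·k; here n + δ = 0.133.
Current steady state (s = 0.6): k* = (0.6/0.133)^(1/0.67) ≈ 9.4747, y* = 9.4747^0.33 ≈ 2.1002, c* = (1−0.6)·2.1002 ≈ 0.8401.
Golden rule sets MPK = n+δ: 0.33·k^(0.33−1) = 0.133, so k_gold = (0.33/0.133)^(1/0.67) ≈ 3.8819.
y_gold = 3.8819^0.33 ≈ 1.5645, c_gold = y_gold − 0.133·k_gold ≈ 1.0482.
Gain: Δc = 1.0482 − 0.8401 ≈ 0.2081.

Δc ≈ 0.2081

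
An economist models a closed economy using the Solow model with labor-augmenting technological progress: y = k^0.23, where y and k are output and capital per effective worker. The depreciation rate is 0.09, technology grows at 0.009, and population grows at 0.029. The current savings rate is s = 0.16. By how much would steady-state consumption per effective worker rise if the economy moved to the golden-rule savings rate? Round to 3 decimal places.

Δc ≈ 0.019

n + g + δ = 0.029 + 0.009 + 0.09 = 0.128.
Current steady state (s = 0.16): k* = (0.16/0.128)^(1/0.77) ≈ 1.3362, y* = 1.3362^0.23 ≈ 1.0689, c* = (1−0.16)·1.0689 ≈ 0.8979.
Golden rule sets MPK = n+g+δ: 0.23·k^(0.23−1) = 0.128, so k_gold = (0.23/0.128)^(1/0.77) ≈ 2.1406.
y_gold = 2.1406^0.23 ≈ 1.1913, c_gold = y_gold − 0.128·k_gold ≈ 0.9173.
Gain: Δc = 0.9173 − 0.8979 ≈ 0.0194.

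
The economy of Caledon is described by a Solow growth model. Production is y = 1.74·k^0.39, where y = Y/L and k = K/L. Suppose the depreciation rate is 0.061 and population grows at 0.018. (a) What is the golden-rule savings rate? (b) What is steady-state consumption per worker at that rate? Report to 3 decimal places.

(a) s_gold = 0.390; (b) c_gold ≈ 4.198

n + δ = 0.018 + 0.061 = 0.079.
For Cobb-Douglas, s_gold equals capital's share: s_gold = 0.39.
Setting f'(k) = n+δ gives 0.39·1.74·k^(0.39−1) = 0.079, hence k_gold = (0.39·1.74/0.079)^(1/0.61) ≈ 33.9724.
y_gold = 1.74·33.9724^0.39 ≈ 6.8816; c_gold = (1−0.39)·y_gold ≈ 4.1978.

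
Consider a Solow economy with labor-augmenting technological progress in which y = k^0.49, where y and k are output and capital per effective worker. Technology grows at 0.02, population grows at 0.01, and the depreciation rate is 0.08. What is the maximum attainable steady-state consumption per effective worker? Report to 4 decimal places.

c_gold ≈ 2.1425

n + g + δ = 0.01 + 0.02 + 0.08 = 0.11.
At the golden rule the marginal product of capital equals n+g+δ: 0.49·k^(0.49−1) = 0.11. Solving, k_gold = (0.49/0.11)^(1/0.51) ≈ 18.7139.
y_gold = 18.7139^0.49 ≈ 4.2011.
c_gold = y_gold − (n+g+δ)·k_gold = 4.2011 − 0.11·18.7139 ≈ 2.1425.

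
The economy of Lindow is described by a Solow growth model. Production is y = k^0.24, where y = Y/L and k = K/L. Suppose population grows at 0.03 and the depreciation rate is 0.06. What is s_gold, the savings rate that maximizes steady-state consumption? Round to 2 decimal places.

s_gold = 0.24

Capital per worker breaks even when investment replaces (n + δ)·k; here n + δ = 0.09.
At the golden rule MPK = n+δ, and in any Cobb-Douglas steady state s = (n+δ)·k/y = MPK·k/y = capital's share 0.24.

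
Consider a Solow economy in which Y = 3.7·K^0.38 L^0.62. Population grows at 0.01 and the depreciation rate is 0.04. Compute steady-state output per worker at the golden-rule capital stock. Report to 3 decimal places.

y_gold ≈ 28.596

Break-even investment rate: n + δ = 0.01 + 0.04 = 0.05.
Golden rule sets MPK = n+δ: 0.38·3.7·k^(0.38−1) = 0.05, so k_gold = (0.38·3.7/0.05)^(1/0.62) ≈ 217.3309.
Output: y_gold = 3.7·k_gold^0.38 = 3.7·217.3309^0.38 ≈ 28.5962.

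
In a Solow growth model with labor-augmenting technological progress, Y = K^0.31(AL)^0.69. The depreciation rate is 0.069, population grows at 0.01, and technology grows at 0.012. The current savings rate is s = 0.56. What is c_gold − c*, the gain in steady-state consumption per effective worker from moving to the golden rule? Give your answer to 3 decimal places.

Δc ≈ 0.201

The effective depreciation rate is n + g + δ = 0.01 + 0.012 + 0.069 = 0.091.
Current steady state (s = 0.56): k* = (0.56/0.091)^(1/0.69) ≈ 13.9217, y* = 13.9217^0.31 ≈ 2.2623, c* = (1−0.56)·2.2623 ≈ 0.9954.
Setting f'(k) = n+g+δ gives 0.31·k^(0.31−1) = 0.091, hence k_gold = (0.31/0.091)^(1/0.69) ≈ 5.9085.
y_gold = 5.9085^0.31 ≈ 1.7344, c_gold = y_gold − 0.091·k_gold ≈ 1.1968.
Gain: Δc = 1.1968 − 0.9954 ≈ 0.2014.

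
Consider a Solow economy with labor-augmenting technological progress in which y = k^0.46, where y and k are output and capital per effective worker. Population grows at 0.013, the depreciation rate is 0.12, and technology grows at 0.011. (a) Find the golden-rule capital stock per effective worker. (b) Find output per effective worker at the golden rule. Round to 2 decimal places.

(a) k_gold ≈ 8.59; (b) y_gold ≈ 2.69

Break-even investment rate: n + g + δ = 0.013 + 0.011 + 0.12 = 0.144.
Golden rule sets MPK = n+g+δ: 0.46·k^(0.46−1) = 0.144, so k_gold = (0.46/0.144)^(1/0.54) ≈ 8.5914.
y_gold = 8.5914^0.46 ≈ 2.6895.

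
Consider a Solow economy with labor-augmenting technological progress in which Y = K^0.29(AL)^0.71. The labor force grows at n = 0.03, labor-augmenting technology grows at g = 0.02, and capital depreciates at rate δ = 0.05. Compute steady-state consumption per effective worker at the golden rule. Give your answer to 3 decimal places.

c_gold ≈ 1.097

The effective depreciation rate is n + g + δ = 0.03 + 0.02 + 0.05 = 0.1.
Maximizing c = f(k) − (n+g+δ)·k gives f'(k) = n+g+δ, i.e. 0.29·k^(0.29−1) = 0.1, so k_gold = (0.29/0.1)^(1/0.71) ≈ 4.4799.
y_gold = 4.4799^0.29 ≈ 1.5448.
c_gold = y_gold − (n+g+δ)·k_gold = 1.5448 − 0.1·4.4799 ≈ 1.0968.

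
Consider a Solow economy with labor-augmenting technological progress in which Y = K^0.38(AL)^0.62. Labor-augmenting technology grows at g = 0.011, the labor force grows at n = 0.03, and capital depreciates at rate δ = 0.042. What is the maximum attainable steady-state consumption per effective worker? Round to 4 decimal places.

Capital per effective worker breaks even when investment replaces (n + g + δ)·k; here n + g + δ = 0.083.
Maximizing c = f(k) − (n+g+δ)·k gives f'(k) = n+g+δ, i.e. 0.38·k^(0.38−1) = 0.083, so k_gold = (0.38/0.083)^(1/0.62) ≈ 11.6320.
y_gold = 11.6320^0.38 ≈ 2.5407.
c_gold = y_gold − (n+g+δ)·k_gold = 2.5407 − 0.083·11.6320 ≈ 1.5752.

c_gold ≈ 1.5752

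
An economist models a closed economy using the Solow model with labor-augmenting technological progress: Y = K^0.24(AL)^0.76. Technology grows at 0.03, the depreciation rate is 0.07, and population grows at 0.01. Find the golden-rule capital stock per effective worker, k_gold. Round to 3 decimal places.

k_gold ≈ 2.791

Break-even investment rate: n + g + δ = 0.01 + 0.03 + 0.07 = 0.11.
Setting f'(k) = n+g+δ gives 0.24·k^(0.24−1) = 0.11, hence k_gold = (0.24/0.11)^(1/0.76) ≈ 2.7913.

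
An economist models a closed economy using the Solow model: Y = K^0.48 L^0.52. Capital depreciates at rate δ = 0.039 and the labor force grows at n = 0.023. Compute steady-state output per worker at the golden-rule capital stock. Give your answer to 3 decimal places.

Capital per worker breaks even when investment replaces (n + δ)·k; here n + δ = 0.062.
At the golden rule the marginal product of capital equals n+δ: 0.48·k^(0.48−1) = 0.062. Solving, k_gold = (0.48/0.062)^(1/0.52) ≈ 51.2066.
Output: y_gold = k_gold^0.48 = 51.2066^0.48 ≈ 6.6142.

y_gold ≈ 6.614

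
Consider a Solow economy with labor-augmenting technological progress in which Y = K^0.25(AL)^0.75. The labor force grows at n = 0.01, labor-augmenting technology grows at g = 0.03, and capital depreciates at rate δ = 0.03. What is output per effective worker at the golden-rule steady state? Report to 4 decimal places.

y_gold ≈ 1.5286

n + g + δ = 0.01 + 0.03 + 0.03 = 0.07.
Maximizing c = f(k) − (n+g+δ)·k gives f'(k) = n+g+δ, i.e. 0.25·k^(0.25−1) = 0.07, so k_gold = (0.25/0.07)^(1/0.75) ≈ 5.4591.
Output: y_gold = k_gold^0.25 = 5.4591^0.25 ≈ 1.5286.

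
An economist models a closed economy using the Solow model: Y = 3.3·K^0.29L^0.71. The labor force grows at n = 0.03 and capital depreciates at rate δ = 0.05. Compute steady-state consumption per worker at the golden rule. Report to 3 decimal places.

c_gold ≈ 6.457

Capital per worker breaks even when investment replaces (n + δ)·k; here n + δ = 0.08.
Maximizing c = f(k) − (n+δ)·k gives f'(k) = n+δ, i.e. 0.29·3.3·k^(0.29−1) = 0.08, so k_gold = (0.29·3.3/0.08)^(1/0.71) ≈ 32.9655.
y_gold = 3.3·32.9655^0.29 ≈ 9.0939.
c_gold = y_gold − (n+δ)·k_gold = 9.0939 − 0.08·32.9655 ≈ 6.4567.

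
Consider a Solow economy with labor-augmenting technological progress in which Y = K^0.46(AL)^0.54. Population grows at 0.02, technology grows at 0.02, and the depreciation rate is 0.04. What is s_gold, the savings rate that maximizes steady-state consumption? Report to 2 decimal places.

n + g + δ = 0.02 + 0.02 + 0.04 = 0.08.
At the golden rule MPK = n+g+δ, and in any Cobb-Douglas steady state s = (n+g+δ)·k/y = MPK·k/y = capital's share 0.46.

s_gold = 0.46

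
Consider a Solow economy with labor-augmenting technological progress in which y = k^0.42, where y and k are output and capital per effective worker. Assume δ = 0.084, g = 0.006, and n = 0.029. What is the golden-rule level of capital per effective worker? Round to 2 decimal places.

k_gold ≈ 8.80

Break-even investment rate: n + g + δ = 0.029 + 0.006 + 0.084 = 0.119.
Maximizing c = f(k) − (n+g+δ)·k gives f'(k) = n+g+δ, i.e. 0.42·k^(0.42−1) = 0.119, so k_gold = (0.42/0.119)^(1/0.58) ≈ 8.7966.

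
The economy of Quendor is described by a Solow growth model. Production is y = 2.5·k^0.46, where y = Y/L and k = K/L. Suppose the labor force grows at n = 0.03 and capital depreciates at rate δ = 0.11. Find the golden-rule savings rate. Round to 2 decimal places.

Capital per worker breaks even when investment replaces (n + δ)·k; here n + δ = 0.14.
At the golden rule MPK = n+δ, and in any Cobb-Douglas steady state s = (n+δ)·k/y = MPK·k/y = capital's share 0.46.

s_gold = 0.46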